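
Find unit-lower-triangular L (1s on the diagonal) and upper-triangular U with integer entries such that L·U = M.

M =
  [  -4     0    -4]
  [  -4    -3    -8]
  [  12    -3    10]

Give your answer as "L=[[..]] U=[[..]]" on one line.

  r1 -= 1·r0 → [0,-3,-4]
  r2 -= -3·r0 → [0,-3,-2]
  r2 -= 1·r1 → [0,0,2]

L=[[1,0,0],[1,1,0],[-3,1,1]] U=[[-4,0,-4],[0,-3,-4],[0,0,2]]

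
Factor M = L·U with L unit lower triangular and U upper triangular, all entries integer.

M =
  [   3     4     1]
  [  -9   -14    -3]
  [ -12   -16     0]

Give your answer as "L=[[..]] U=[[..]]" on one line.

L=[[1,0,0],[-3,1,0],[-4,0,1]] U=[[3,4,1],[0,-2,0],[0,0,4]]

  r1 -= -3·r0 → [0,-2,0]
  r2 -= -4·r0 → [0,0,4]
  r2 -= 0·r1 → [0,0,4]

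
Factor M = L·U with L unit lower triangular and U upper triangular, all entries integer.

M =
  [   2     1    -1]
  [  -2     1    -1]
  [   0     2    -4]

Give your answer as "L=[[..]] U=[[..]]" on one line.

L=[[1,0,0],[-1,1,0],[0,1,1]] U=[[2,1,-1],[0,2,-2],[0,0,-2]]

  r1 -= -1·r0 → [0,2,-2]
  r2 -= 0·r0 → [0,2,-4]
  r2 -= 1·r1 → [0,0,-2]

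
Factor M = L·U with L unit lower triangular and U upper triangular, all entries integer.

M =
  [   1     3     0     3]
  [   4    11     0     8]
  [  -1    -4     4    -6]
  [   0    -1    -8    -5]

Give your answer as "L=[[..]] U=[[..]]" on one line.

L=[[1,0,0,0],[4,1,0,0],[-1,1,1,0],[0,1,-2,1]] U=[[1,3,0,3],[0,-1,0,-4],[0,0,4,1],[0,0,0,1]]

  R1 -= 4·R0 → [0,-1,0,-4]
  R2 -= -1·R0 → [0,-1,4,-3]
  R3 -= 0·R0 → [0,-1,-8,-5]
  R2 -= 1·R1 → [0,0,4,1]
  R3 -= 1·R1 → [0,0,-8,-1]
  R3 -= -2·R2 → [0,0,0,1]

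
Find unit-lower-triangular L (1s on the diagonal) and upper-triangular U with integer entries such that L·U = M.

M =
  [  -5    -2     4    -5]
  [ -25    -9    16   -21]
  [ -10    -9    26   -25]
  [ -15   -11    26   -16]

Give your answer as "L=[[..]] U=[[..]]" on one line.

L=[[1,0,0,0],[5,1,0,0],[2,-5,1,0],[3,-5,3,1]] U=[[-5,-2,4,-5],[0,1,-4,4],[0,0,-2,5],[0,0,0,4]]

  r1 -= 5·r0 → [0,1,-4,4]
  r2 -= 2·r0 → [0,-5,18,-15]
  r3 -= 3·r0 → [0,-5,14,-1]
  r2 -= -5·r1 → [0,0,-2,5]
  r3 -= -5·r1 → [0,0,-6,19]
  r3 -= 3·r2 → [0,0,0,4]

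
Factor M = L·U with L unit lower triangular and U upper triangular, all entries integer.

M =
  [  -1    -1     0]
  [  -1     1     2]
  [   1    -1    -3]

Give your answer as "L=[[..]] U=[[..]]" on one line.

L=[[1,0,0],[1,1,0],[-1,-1,1]] U=[[-1,-1,0],[0,2,2],[0,0,-1]]

  r1 -= 1·r0 → [0,2,2]
  r2 -= -1·r0 → [0,-2,-3]
  r2 -= -1·r1 → [0,0,-1]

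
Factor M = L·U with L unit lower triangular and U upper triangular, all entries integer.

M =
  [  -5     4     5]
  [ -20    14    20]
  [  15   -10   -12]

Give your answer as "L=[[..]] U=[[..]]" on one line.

  r1 -= 4·r0 → [0,-2,0]
  r2 -= -3·r0 → [0,2,3]
  r2 -= -1·r1 → [0,0,3]

L=[[1,0,0],[4,1,0],[-3,-1,1]] U=[[-5,4,5],[0,-2,0],[0,0,3]]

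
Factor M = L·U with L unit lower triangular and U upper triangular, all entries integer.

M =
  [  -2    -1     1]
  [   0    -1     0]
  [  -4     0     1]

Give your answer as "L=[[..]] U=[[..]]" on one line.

  R1 -= 0·R0 → [0,-1,0]
  R2 -= 2·R0 → [0,2,-1]
  R2 -= -2·R1 → [0,0,-1]

L=[[1,0,0],[0,1,0],[2,-2,1]] U=[[-2,-1,1],[0,-1,0],[0,0,-1]]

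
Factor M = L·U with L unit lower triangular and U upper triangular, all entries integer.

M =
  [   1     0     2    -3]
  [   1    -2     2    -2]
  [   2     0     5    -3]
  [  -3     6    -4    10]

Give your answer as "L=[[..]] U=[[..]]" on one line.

L=[[1,0,0,0],[1,1,0,0],[2,0,1,0],[-3,-3,2,1]] U=[[1,0,2,-3],[0,-2,0,1],[0,0,1,3],[0,0,0,-2]]

  row1 -= 1·row0 → [0,-2,0,1]
  row2 -= 2·row0 → [0,0,1,3]
  row3 -= -3·row0 → [0,6,2,1]
  row2 -= 0·row1 → [0,0,1,3]
  row3 -= -3·row1 → [0,0,2,4]
  row3 -= 2·row2 → [0,0,0,-2]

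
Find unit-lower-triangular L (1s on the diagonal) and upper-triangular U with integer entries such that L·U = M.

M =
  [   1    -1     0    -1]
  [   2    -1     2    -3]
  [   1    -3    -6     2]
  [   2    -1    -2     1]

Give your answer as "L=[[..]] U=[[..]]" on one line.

  r1 -= 2·r0 → [0,1,2,-1]
  r2 -= 1·r0 → [0,-2,-6,3]
  r3 -= 2·r0 → [0,1,-2,3]
  r2 -= -2·r1 → [0,0,-2,1]
  r3 -= 1·r1 → [0,0,-4,4]
  r3 -= 2·r2 → [0,0,0,2]

L=[[1,0,0,0],[2,1,0,0],[1,-2,1,0],[2,1,2,1]] U=[[1,-1,0,-1],[0,1,2,-1],[0,0,-2,1],[0,0,0,2]]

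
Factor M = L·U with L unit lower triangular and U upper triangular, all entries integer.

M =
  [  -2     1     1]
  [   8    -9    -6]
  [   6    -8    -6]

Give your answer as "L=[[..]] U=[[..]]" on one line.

L=[[1,0,0],[-4,1,0],[-3,1,1]] U=[[-2,1,1],[0,-5,-2],[0,0,-1]]

  r1 -= -4·r0 → [0,-5,-2]
  r2 -= -3·r0 → [0,-5,-3]
  r2 -= 1·r1 → [0,0,-1]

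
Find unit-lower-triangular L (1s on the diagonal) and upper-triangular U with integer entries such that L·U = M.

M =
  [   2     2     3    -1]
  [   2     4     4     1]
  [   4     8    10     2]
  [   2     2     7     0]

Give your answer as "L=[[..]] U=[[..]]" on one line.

  row1 -= 1·row0 → [0,2,1,2]
  row2 -= 2·row0 → [0,4,4,4]
  row3 -= 1·row0 → [0,0,4,1]
  row2 -= 2·row1 → [0,0,2,0]
  row3 -= 0·row1 → [0,0,4,1]
  row3 -= 2·row2 → [0,0,0,1]

L=[[1,0,0,0],[1,1,0,0],[2,2,1,0],[1,0,2,1]] U=[[2,2,3,-1],[0,2,1,2],[0,0,2,0],[0,0,0,1]]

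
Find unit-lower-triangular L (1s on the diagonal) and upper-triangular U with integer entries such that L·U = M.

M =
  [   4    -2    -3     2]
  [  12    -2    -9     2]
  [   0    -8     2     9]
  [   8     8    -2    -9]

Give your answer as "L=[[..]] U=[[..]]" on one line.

L=[[1,0,0,0],[3,1,0,0],[0,-2,1,0],[2,3,2,1]] U=[[4,-2,-3,2],[0,4,0,-4],[0,0,2,1],[0,0,0,-3]]

  R1 -= 3·R0 → [0,4,0,-4]
  R2 -= 0·R0 → [0,-8,2,9]
  R3 -= 2·R0 → [0,12,4,-13]
  R2 -= -2·R1 → [0,0,2,1]
  R3 -= 3·R1 → [0,0,4,-1]
  R3 -= 2·R2 → [0,0,0,-3]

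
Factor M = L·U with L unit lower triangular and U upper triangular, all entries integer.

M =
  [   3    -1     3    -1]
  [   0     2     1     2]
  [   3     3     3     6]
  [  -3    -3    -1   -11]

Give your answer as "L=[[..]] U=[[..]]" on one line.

  r1 -= 0·r0 → [0,2,1,2]
  r2 -= 1·r0 → [0,4,0,7]
  r3 -= -1·r0 → [0,-4,2,-12]
  r2 -= 2·r1 → [0,0,-2,3]
  r3 -= -2·r1 → [0,0,4,-8]
  r3 -= -2·r2 → [0,0,0,-2]

L=[[1,0,0,0],[0,1,0,0],[1,2,1,0],[-1,-2,-2,1]] U=[[3,-1,3,-1],[0,2,1,2],[0,0,-2,3],[0,0,0,-2]]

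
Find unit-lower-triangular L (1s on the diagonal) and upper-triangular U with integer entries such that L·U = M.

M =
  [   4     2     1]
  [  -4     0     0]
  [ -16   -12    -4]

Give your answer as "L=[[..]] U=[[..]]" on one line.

  row1 -= -1·row0 → [0,2,1]
  row2 -= -4·row0 → [0,-4,0]
  row2 -= -2·row1 → [0,0,2]

L=[[1,0,0],[-1,1,0],[-4,-2,1]] U=[[4,2,1],[0,2,1],[0,0,2]]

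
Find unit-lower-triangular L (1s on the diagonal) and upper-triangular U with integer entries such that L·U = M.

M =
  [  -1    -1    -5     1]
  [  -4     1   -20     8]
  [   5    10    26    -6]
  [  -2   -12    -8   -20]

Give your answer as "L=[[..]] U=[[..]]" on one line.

L=[[1,0,0,0],[4,1,0,0],[-5,1,1,0],[2,-2,2,1]] U=[[-1,-1,-5,1],[0,5,0,4],[0,0,1,-5],[0,0,0,-4]]

  r1 -= 4·r0 → [0,5,0,4]
  r2 -= -5·r0 → [0,5,1,-1]
  r3 -= 2·r0 → [0,-10,2,-22]
  r2 -= 1·r1 → [0,0,1,-5]
  r3 -= -2·r1 → [0,0,2,-14]
  r3 -= 2·r2 → [0,0,0,-4]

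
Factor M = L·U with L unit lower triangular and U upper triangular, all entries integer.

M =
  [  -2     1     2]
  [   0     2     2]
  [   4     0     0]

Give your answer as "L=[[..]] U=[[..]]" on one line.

L=[[1,0,0],[0,1,0],[-2,1,1]] U=[[-2,1,2],[0,2,2],[0,0,2]]

  r1 -= 0·r0 → [0,2,2]
  r2 -= -2·r0 → [0,2,4]
  r2 -= 1·r1 → [0,0,2]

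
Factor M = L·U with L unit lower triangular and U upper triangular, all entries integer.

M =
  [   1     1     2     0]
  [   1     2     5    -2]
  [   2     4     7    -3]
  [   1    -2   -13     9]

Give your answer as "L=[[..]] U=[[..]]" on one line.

L=[[1,0,0,0],[1,1,0,0],[2,2,1,0],[1,-3,2,1]] U=[[1,1,2,0],[0,1,3,-2],[0,0,-3,1],[0,0,0,1]]

  R1 -= 1·R0 → [0,1,3,-2]
  R2 -= 2·R0 → [0,2,3,-3]
  R3 -= 1·R0 → [0,-3,-15,9]
  R2 -= 2·R1 → [0,0,-3,1]
  R3 -= -3·R1 → [0,0,-6,3]
  R3 -= 2·R2 → [0,0,0,1]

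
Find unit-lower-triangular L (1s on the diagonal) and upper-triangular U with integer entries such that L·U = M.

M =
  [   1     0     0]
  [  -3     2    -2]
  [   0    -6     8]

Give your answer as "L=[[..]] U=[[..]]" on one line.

  r1 -= -3·r0 → [0,2,-2]
  r2 -= 0·r0 → [0,-6,8]
  r2 -= -3·r1 → [0,0,2]

L=[[1,0,0],[-3,1,0],[0,-3,1]] U=[[1,0,0],[0,2,-2],[0,0,2]]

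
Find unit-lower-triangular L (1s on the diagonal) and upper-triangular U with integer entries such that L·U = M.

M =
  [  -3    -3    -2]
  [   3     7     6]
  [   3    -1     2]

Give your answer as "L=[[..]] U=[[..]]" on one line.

L=[[1,0,0],[-1,1,0],[-1,-1,1]] U=[[-3,-3,-2],[0,4,4],[0,0,4]]

  row1 -= -1·row0 → [0,4,4]
  row2 -= -1·row0 → [0,-4,0]
  row2 -= -1·row1 → [0,0,4]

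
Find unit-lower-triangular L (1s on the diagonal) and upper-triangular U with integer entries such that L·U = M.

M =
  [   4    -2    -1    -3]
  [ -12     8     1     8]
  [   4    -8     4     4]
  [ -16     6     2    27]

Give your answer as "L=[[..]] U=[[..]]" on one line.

L=[[1,0,0,0],[-3,1,0,0],[1,-3,1,0],[-4,-1,4,1]] U=[[4,-2,-1,-3],[0,2,-2,-1],[0,0,-1,4],[0,0,0,-2]]

  R1 -= -3·R0 → [0,2,-2,-1]
  R2 -= 1·R0 → [0,-6,5,7]
  R3 -= -4·R0 → [0,-2,-2,15]
  R2 -= -3·R1 → [0,0,-1,4]
  R3 -= -1·R1 → [0,0,-4,14]
  R3 -= 4·R2 → [0,0,0,-2]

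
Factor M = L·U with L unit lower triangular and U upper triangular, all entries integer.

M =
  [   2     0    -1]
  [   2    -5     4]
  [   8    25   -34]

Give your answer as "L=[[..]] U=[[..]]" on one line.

L=[[1,0,0],[1,1,0],[4,-5,1]] U=[[2,0,-1],[0,-5,5],[0,0,-5]]

  r1 -= 1·r0 → [0,-5,5]
  r2 -= 4·r0 → [0,25,-30]
  r2 -= -5·r1 → [0,0,-5]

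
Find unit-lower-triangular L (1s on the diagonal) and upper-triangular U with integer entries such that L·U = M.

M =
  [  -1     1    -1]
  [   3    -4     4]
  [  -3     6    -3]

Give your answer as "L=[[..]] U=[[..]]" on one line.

  row1 -= -3·row0 → [0,-1,1]
  row2 -= 3·row0 → [0,3,0]
  row2 -= -3·row1 → [0,0,3]

L=[[1,0,0],[-3,1,0],[3,-3,1]] U=[[-1,1,-1],[0,-1,1],[0,0,3]]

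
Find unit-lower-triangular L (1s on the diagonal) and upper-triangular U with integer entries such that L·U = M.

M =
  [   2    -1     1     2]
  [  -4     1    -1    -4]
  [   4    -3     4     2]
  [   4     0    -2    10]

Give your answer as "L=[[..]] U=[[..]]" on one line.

  R1 -= -2·R0 → [0,-1,1,0]
  R2 -= 2·R0 → [0,-1,2,-2]
  R3 -= 2·R0 → [0,2,-4,6]
  R2 -= 1·R1 → [0,0,1,-2]
  R3 -= -2·R1 → [0,0,-2,6]
  R3 -= -2·R2 → [0,0,0,2]

L=[[1,0,0,0],[-2,1,0,0],[2,1,1,0],[2,-2,-2,1]] U=[[2,-1,1,2],[0,-1,1,0],[0,0,1,-2],[0,0,0,2]]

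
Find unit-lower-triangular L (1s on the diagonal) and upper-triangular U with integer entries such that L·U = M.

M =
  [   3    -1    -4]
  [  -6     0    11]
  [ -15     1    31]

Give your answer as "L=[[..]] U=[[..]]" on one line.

  r1 -= -2·r0 → [0,-2,3]
  r2 -= -5·r0 → [0,-4,11]
  r2 -= 2·r1 → [0,0,5]

L=[[1,0,0],[-2,1,0],[-5,2,1]] U=[[3,-1,-4],[0,-2,3],[0,0,5]]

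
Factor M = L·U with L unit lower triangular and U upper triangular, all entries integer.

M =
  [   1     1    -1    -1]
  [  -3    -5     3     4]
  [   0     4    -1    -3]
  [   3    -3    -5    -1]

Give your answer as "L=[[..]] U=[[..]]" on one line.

  R1 -= -3·R0 → [0,-2,0,1]
  R2 -= 0·R0 → [0,4,-1,-3]
  R3 -= 3·R0 → [0,-6,-2,2]
  R2 -= -2·R1 → [0,0,-1,-1]
  R3 -= 3·R1 → [0,0,-2,-1]
  R3 -= 2·R2 → [0,0,0,1]

L=[[1,0,0,0],[-3,1,0,0],[0,-2,1,0],[3,3,2,1]] U=[[1,1,-1,-1],[0,-2,0,1],[0,0,-1,-1],[0,0,0,1]]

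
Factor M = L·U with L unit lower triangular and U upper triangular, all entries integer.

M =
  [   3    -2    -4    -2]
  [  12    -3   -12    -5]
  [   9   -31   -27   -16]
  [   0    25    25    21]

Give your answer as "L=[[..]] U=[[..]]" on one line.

  row1 -= 4·row0 → [0,5,4,3]
  row2 -= 3·row0 → [0,-25,-15,-10]
  row3 -= 0·row0 → [0,25,25,21]
  row2 -= -5·row1 → [0,0,5,5]
  row3 -= 5·row1 → [0,0,5,6]
  row3 -= 1·row2 → [0,0,0,1]

L=[[1,0,0,0],[4,1,0,0],[3,-5,1,0],[0,5,1,1]] U=[[3,-2,-4,-2],[0,5,4,3],[0,0,5,5],[0,0,0,1]]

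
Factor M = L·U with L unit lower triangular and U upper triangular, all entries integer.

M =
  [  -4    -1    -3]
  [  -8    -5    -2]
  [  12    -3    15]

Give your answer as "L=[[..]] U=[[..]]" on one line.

  r1 -= 2·r0 → [0,-3,4]
  r2 -= -3·r0 → [0,-6,6]
  r2 -= 2·r1 → [0,0,-2]

L=[[1,0,0],[2,1,0],[-3,2,1]] U=[[-4,-1,-3],[0,-3,4],[0,0,-2]]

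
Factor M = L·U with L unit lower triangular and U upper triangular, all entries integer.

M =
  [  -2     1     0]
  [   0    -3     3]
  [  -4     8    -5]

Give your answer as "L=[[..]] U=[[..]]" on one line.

L=[[1,0,0],[0,1,0],[2,-2,1]] U=[[-2,1,0],[0,-3,3],[0,0,1]]

  R1 -= 0·R0 → [0,-3,3]
  R2 -= 2·R0 → [0,6,-5]
  R2 -= -2·R1 → [0,0,1]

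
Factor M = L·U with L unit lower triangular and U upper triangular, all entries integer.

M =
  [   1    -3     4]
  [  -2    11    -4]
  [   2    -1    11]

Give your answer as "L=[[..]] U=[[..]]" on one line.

  r1 -= -2·r0 → [0,5,4]
  r2 -= 2·r0 → [0,5,3]
  r2 -= 1·r1 → [0,0,-1]

L=[[1,0,0],[-2,1,0],[2,1,1]] U=[[1,-3,4],[0,5,4],[0,0,-1]]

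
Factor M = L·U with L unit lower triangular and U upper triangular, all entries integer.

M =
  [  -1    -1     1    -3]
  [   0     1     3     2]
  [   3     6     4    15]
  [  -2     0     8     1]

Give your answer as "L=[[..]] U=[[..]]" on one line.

  r1 -= 0·r0 → [0,1,3,2]
  r2 -= -3·r0 → [0,3,7,6]
  r3 -= 2·r0 → [0,2,6,7]
  r2 -= 3·r1 → [0,0,-2,0]
  r3 -= 2·r1 → [0,0,0,3]
  r3 -= 0·r2 → [0,0,0,3]

L=[[1,0,0,0],[0,1,0,0],[-3,3,1,0],[2,2,0,1]] U=[[-1,-1,1,-3],[0,1,3,2],[0,0,-2,0],[0,0,0,3]]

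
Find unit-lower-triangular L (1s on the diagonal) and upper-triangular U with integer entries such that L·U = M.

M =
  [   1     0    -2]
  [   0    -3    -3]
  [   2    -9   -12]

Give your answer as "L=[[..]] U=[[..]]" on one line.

  row1 -= 0·row0 → [0,-3,-3]
  row2 -= 2·row0 → [0,-9,-8]
  row2 -= 3·row1 → [0,0,1]

L=[[1,0,0],[0,1,0],[2,3,1]] U=[[1,0,-2],[0,-3,-3],[0,0,1]]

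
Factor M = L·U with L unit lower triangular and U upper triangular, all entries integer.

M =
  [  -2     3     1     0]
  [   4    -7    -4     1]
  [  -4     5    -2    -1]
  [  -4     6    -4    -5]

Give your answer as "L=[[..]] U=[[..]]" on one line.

  R1 -= -2·R0 → [0,-1,-2,1]
  R2 -= 2·R0 → [0,-1,-4,-1]
  R3 -= 2·R0 → [0,0,-6,-5]
  R2 -= 1·R1 → [0,0,-2,-2]
  R3 -= 0·R1 → [0,0,-6,-5]
  R3 -= 3·R2 → [0,0,0,1]

L=[[1,0,0,0],[-2,1,0,0],[2,1,1,0],[2,0,3,1]] U=[[-2,3,1,0],[0,-1,-2,1],[0,0,-2,-2],[0,0,0,1]]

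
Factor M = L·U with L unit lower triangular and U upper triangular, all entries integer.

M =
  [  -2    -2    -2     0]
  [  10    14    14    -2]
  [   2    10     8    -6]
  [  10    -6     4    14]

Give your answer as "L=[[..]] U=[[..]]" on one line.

  r1 -= -5·r0 → [0,4,4,-2]
  r2 -= -1·r0 → [0,8,6,-6]
  r3 -= -5·r0 → [0,-16,-6,14]
  r2 -= 2·r1 → [0,0,-2,-2]
  r3 -= -4·r1 → [0,0,10,6]
  r3 -= -5·r2 → [0,0,0,-4]

L=[[1,0,0,0],[-5,1,0,0],[-1,2,1,0],[-5,-4,-5,1]] U=[[-2,-2,-2,0],[0,4,4,-2],[0,0,-2,-2],[0,0,0,-4]]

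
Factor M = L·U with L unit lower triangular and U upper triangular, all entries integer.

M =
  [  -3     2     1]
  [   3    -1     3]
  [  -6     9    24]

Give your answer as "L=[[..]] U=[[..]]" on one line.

  R1 -= -1·R0 → [0,1,4]
  R2 -= 2·R0 → [0,5,22]
  R2 -= 5·R1 → [0,0,2]

L=[[1,0,0],[-1,1,0],[2,5,1]] U=[[-3,2,1],[0,1,4],[0,0,2]]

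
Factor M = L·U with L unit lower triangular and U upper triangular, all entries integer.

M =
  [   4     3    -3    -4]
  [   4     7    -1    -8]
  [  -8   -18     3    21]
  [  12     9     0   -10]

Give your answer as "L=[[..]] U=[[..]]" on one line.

L=[[1,0,0,0],[1,1,0,0],[-2,-3,1,0],[3,0,3,1]] U=[[4,3,-3,-4],[0,4,2,-4],[0,0,3,1],[0,0,0,-1]]

  R1 -= 1·R0 → [0,4,2,-4]
  R2 -= -2·R0 → [0,-12,-3,13]
  R3 -= 3·R0 → [0,0,9,2]
  R2 -= -3·R1 → [0,0,3,1]
  R3 -= 0·R1 → [0,0,9,2]
  R3 -= 3·R2 → [0,0,0,-1]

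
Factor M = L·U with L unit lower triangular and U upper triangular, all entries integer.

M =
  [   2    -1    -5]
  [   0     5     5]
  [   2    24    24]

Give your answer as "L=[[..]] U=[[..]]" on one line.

  r1 -= 0·r0 → [0,5,5]
  r2 -= 1·r0 → [0,25,29]
  r2 -= 5·r1 → [0,0,4]

L=[[1,0,0],[0,1,0],[1,5,1]] U=[[2,-1,-5],[0,5,5],[0,0,4]]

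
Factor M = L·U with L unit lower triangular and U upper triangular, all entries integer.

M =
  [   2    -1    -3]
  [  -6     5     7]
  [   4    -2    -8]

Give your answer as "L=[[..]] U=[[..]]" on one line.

L=[[1,0,0],[-3,1,0],[2,0,1]] U=[[2,-1,-3],[0,2,-2],[0,0,-2]]

  r1 -= -3·r0 → [0,2,-2]
  r2 -= 2·r0 → [0,0,-2]
  r2 -= 0·r1 → [0,0,-2]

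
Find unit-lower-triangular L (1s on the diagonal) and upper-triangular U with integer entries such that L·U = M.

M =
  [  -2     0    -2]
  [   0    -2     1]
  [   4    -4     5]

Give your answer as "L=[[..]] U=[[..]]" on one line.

L=[[1,0,0],[0,1,0],[-2,2,1]] U=[[-2,0,-2],[0,-2,1],[0,0,-1]]

  R1 -= 0·R0 → [0,-2,1]
  R2 -= -2·R0 → [0,-4,1]
  R2 -= 2·R1 → [0,0,-1]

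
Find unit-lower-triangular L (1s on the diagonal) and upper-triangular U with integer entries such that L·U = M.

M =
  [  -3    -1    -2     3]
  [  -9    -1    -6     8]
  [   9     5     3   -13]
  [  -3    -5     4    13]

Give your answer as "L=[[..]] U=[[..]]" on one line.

  R1 -= 3·R0 → [0,2,0,-1]
  R2 -= -3·R0 → [0,2,-3,-4]
  R3 -= 1·R0 → [0,-4,6,10]
  R2 -= 1·R1 → [0,0,-3,-3]
  R3 -= -2·R1 → [0,0,6,8]
  R3 -= -2·R2 → [0,0,0,2]

L=[[1,0,0,0],[3,1,0,0],[-3,1,1,0],[1,-2,-2,1]] U=[[-3,-1,-2,3],[0,2,0,-1],[0,0,-3,-3],[0,0,0,2]]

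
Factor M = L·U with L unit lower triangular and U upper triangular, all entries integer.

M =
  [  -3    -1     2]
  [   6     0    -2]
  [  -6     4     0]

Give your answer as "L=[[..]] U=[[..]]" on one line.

L=[[1,0,0],[-2,1,0],[2,-3,1]] U=[[-3,-1,2],[0,-2,2],[0,0,2]]

  R1 -= -2·R0 → [0,-2,2]
  R2 -= 2·R0 → [0,6,-4]
  R2 -= -3·R1 → [0,0,2]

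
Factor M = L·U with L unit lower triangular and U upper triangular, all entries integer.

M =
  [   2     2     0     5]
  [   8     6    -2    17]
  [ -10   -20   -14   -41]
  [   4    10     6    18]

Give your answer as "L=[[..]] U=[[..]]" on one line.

L=[[1,0,0,0],[4,1,0,0],[-5,5,1,0],[2,-3,0,1]] U=[[2,2,0,5],[0,-2,-2,-3],[0,0,-4,-1],[0,0,0,-1]]

  row1 -= 4·row0 → [0,-2,-2,-3]
  row2 -= -5·row0 → [0,-10,-14,-16]
  row3 -= 2·row0 → [0,6,6,8]
  row2 -= 5·row1 → [0,0,-4,-1]
  row3 -= -3·row1 → [0,0,0,-1]
  row3 -= 0·row2 → [0,0,0,-1]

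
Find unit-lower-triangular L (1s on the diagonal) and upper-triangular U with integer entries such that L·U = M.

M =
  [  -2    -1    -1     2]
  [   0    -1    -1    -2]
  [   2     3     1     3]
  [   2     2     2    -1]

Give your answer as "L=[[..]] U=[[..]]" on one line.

L=[[1,0,0,0],[0,1,0,0],[-1,-2,1,0],[-1,-1,0,1]] U=[[-2,-1,-1,2],[0,-1,-1,-2],[0,0,-2,1],[0,0,0,-1]]

  row1 -= 0·row0 → [0,-1,-1,-2]
  row2 -= -1·row0 → [0,2,0,5]
  row3 -= -1·row0 → [0,1,1,1]
  row2 -= -2·row1 → [0,0,-2,1]
  row3 -= -1·row1 → [0,0,0,-1]
  row3 -= 0·row2 → [0,0,0,-1]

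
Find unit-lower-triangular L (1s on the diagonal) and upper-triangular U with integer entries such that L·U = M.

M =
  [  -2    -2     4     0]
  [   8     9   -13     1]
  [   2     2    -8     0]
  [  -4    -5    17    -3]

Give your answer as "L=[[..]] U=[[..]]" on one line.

  r1 -= -4·r0 → [0,1,3,1]
  r2 -= -1·r0 → [0,0,-4,0]
  r3 -= 2·r0 → [0,-1,9,-3]
  r2 -= 0·r1 → [0,0,-4,0]
  r3 -= -1·r1 → [0,0,12,-2]
  r3 -= -3·r2 → [0,0,0,-2]

L=[[1,0,0,0],[-4,1,0,0],[-1,0,1,0],[2,-1,-3,1]] U=[[-2,-2,4,0],[0,1,3,1],[0,0,-4,0],[0,0,0,-2]]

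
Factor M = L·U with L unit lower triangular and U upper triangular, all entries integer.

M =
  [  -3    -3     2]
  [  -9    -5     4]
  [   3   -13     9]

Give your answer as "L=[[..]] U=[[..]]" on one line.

L=[[1,0,0],[3,1,0],[-1,-4,1]] U=[[-3,-3,2],[0,4,-2],[0,0,3]]

  r1 -= 3·r0 → [0,4,-2]
  r2 -= -1·r0 → [0,-16,11]
  r2 -= -4·r1 → [0,0,3]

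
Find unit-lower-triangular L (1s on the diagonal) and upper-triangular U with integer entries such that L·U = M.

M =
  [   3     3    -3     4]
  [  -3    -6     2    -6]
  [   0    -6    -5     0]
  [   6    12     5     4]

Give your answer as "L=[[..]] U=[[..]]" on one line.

  row1 -= -1·row0 → [0,-3,-1,-2]
  row2 -= 0·row0 → [0,-6,-5,0]
  row3 -= 2·row0 → [0,6,11,-4]
  row2 -= 2·row1 → [0,0,-3,4]
  row3 -= -2·row1 → [0,0,9,-8]
  row3 -= -3·row2 → [0,0,0,4]

L=[[1,0,0,0],[-1,1,0,0],[0,2,1,0],[2,-2,-3,1]] U=[[3,3,-3,4],[0,-3,-1,-2],[0,0,-3,4],[0,0,0,4]]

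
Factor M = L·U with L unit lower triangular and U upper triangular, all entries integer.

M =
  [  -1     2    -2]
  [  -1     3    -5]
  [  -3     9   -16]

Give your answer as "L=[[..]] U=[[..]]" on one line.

  R1 -= 1·R0 → [0,1,-3]
  R2 -= 3·R0 → [0,3,-10]
  R2 -= 3·R1 → [0,0,-1]

L=[[1,0,0],[1,1,0],[3,3,1]] U=[[-1,2,-2],[0,1,-3],[0,0,-1]]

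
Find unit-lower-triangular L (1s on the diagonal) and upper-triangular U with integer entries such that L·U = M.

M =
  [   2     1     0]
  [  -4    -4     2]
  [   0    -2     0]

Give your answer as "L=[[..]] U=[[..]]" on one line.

  row1 -= -2·row0 → [0,-2,2]
  row2 -= 0·row0 → [0,-2,0]
  row2 -= 1·row1 → [0,0,-2]

L=[[1,0,0],[-2,1,0],[0,1,1]] U=[[2,1,0],[0,-2,2],[0,0,-2]]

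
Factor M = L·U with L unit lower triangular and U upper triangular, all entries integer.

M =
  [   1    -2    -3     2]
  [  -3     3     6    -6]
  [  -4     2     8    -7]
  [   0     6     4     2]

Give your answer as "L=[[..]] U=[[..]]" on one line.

  r1 -= -3·r0 → [0,-3,-3,0]
  r2 -= -4·r0 → [0,-6,-4,1]
  r3 -= 0·r0 → [0,6,4,2]
  r2 -= 2·r1 → [0,0,2,1]
  r3 -= -2·r1 → [0,0,-2,2]
  r3 -= -1·r2 → [0,0,0,3]

L=[[1,0,0,0],[-3,1,0,0],[-4,2,1,0],[0,-2,-1,1]] U=[[1,-2,-3,2],[0,-3,-3,0],[0,0,2,1],[0,0,0,3]]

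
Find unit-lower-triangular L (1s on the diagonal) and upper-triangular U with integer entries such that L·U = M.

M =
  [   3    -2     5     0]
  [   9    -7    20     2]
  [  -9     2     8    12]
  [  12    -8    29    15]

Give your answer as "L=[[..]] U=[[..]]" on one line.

L=[[1,0,0,0],[3,1,0,0],[-3,4,1,0],[4,0,3,1]] U=[[3,-2,5,0],[0,-1,5,2],[0,0,3,4],[0,0,0,3]]

  r1 -= 3·r0 → [0,-1,5,2]
  r2 -= -3·r0 → [0,-4,23,12]
  r3 -= 4·r0 → [0,0,9,15]
  r2 -= 4·r1 → [0,0,3,4]
  r3 -= 0·r1 → [0,0,9,15]
  r3 -= 3·r2 → [0,0,0,3]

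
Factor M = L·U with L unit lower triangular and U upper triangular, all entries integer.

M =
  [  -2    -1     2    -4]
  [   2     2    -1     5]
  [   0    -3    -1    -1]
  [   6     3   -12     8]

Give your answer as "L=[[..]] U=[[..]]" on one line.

  R1 -= -1·R0 → [0,1,1,1]
  R2 -= 0·R0 → [0,-3,-1,-1]
  R3 -= -3·R0 → [0,0,-6,-4]
  R2 -= -3·R1 → [0,0,2,2]
  R3 -= 0·R1 → [0,0,-6,-4]
  R3 -= -3·R2 → [0,0,0,2]

L=[[1,0,0,0],[-1,1,0,0],[0,-3,1,0],[-3,0,-3,1]] U=[[-2,-1,2,-4],[0,1,1,1],[0,0,2,2],[0,0,0,2]]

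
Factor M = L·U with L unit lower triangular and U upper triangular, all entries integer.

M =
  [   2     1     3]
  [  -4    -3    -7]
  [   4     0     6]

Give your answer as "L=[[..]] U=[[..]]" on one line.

  row1 -= -2·row0 → [0,-1,-1]
  row2 -= 2·row0 → [0,-2,0]
  row2 -= 2·row1 → [0,0,2]

L=[[1,0,0],[-2,1,0],[2,2,1]] U=[[2,1,3],[0,-1,-1],[0,0,2]]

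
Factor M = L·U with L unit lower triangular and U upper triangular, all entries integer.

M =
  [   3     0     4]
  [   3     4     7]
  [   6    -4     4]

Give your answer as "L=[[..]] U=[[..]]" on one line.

  r1 -= 1·r0 → [0,4,3]
  r2 -= 2·r0 → [0,-4,-4]
  r2 -= -1·r1 → [0,0,-1]

L=[[1,0,0],[1,1,0],[2,-1,1]] U=[[3,0,4],[0,4,3],[0,0,-1]]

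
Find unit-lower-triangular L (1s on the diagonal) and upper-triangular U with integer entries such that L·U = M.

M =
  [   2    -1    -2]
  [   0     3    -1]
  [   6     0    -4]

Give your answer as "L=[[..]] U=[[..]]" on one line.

  row1 -= 0·row0 → [0,3,-1]
  row2 -= 3·row0 → [0,3,2]
  row2 -= 1·row1 → [0,0,3]

L=[[1,0,0],[0,1,0],[3,1,1]] U=[[2,-1,-2],[0,3,-1],[0,0,3]]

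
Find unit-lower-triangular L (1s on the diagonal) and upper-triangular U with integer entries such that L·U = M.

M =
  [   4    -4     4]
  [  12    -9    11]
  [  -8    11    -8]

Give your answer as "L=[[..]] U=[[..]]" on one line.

  r1 -= 3·r0 → [0,3,-1]
  r2 -= -2·r0 → [0,3,0]
  r2 -= 1·r1 → [0,0,1]

L=[[1,0,0],[3,1,0],[-2,1,1]] U=[[4,-4,4],[0,3,-1],[0,0,1]]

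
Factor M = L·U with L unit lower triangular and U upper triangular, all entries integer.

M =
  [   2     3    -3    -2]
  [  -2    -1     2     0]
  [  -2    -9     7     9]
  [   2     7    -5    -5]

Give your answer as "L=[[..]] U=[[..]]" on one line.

L=[[1,0,0,0],[-1,1,0,0],[-1,-3,1,0],[1,2,0,1]] U=[[2,3,-3,-2],[0,2,-1,-2],[0,0,1,1],[0,0,0,1]]

  row1 -= -1·row0 → [0,2,-1,-2]
  row2 -= -1·row0 → [0,-6,4,7]
  row3 -= 1·row0 → [0,4,-2,-3]
  row2 -= -3·row1 → [0,0,1,1]
  row3 -= 2·row1 → [0,0,0,1]
  row3 -= 0·row2 → [0,0,0,1]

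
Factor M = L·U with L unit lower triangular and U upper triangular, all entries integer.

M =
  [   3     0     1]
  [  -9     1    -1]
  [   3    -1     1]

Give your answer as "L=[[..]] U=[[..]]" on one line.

L=[[1,0,0],[-3,1,0],[1,-1,1]] U=[[3,0,1],[0,1,2],[0,0,2]]

  R1 -= -3·R0 → [0,1,2]
  R2 -= 1·R0 → [0,-1,0]
  R2 -= -1·R1 → [0,0,2]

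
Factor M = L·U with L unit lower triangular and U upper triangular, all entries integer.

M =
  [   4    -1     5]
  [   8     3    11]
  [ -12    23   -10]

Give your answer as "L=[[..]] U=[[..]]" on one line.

  R1 -= 2·R0 → [0,5,1]
  R2 -= -3·R0 → [0,20,5]
  R2 -= 4·R1 → [0,0,1]

L=[[1,0,0],[2,1,0],[-3,4,1]] U=[[4,-1,5],[0,5,1],[0,0,1]]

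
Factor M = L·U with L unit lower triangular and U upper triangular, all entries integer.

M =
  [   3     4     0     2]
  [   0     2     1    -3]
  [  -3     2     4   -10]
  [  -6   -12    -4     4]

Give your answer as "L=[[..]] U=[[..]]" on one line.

L=[[1,0,0,0],[0,1,0,0],[-1,3,1,0],[-2,-2,-2,1]] U=[[3,4,0,2],[0,2,1,-3],[0,0,1,1],[0,0,0,4]]

  R1 -= 0·R0 → [0,2,1,-3]
  R2 -= -1·R0 → [0,6,4,-8]
  R3 -= -2·R0 → [0,-4,-4,8]
  R2 -= 3·R1 → [0,0,1,1]
  R3 -= -2·R1 → [0,0,-2,2]
  R3 -= -2·R2 → [0,0,0,4]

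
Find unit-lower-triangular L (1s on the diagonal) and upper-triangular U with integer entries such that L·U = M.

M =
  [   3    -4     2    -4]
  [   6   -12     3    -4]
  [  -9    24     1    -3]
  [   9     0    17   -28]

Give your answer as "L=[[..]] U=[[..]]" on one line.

L=[[1,0,0,0],[2,1,0,0],[-3,-3,1,0],[3,-3,2,1]] U=[[3,-4,2,-4],[0,-4,-1,4],[0,0,4,-3],[0,0,0,2]]

  R1 -= 2·R0 → [0,-4,-1,4]
  R2 -= -3·R0 → [0,12,7,-15]
  R3 -= 3·R0 → [0,12,11,-16]
  R2 -= -3·R1 → [0,0,4,-3]
  R3 -= -3·R1 → [0,0,8,-4]
  R3 -= 2·R2 → [0,0,0,2]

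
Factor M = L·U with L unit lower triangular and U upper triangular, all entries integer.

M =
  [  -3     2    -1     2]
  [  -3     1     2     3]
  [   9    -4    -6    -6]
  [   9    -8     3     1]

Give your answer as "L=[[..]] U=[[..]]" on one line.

  R1 -= 1·R0 → [0,-1,3,1]
  R2 -= -3·R0 → [0,2,-9,0]
  R3 -= -3·R0 → [0,-2,0,7]
  R2 -= -2·R1 → [0,0,-3,2]
  R3 -= 2·R1 → [0,0,-6,5]
  R3 -= 2·R2 → [0,0,0,1]

L=[[1,0,0,0],[1,1,0,0],[-3,-2,1,0],[-3,2,2,1]] U=[[-3,2,-1,2],[0,-1,3,1],[0,0,-3,2],[0,0,0,1]]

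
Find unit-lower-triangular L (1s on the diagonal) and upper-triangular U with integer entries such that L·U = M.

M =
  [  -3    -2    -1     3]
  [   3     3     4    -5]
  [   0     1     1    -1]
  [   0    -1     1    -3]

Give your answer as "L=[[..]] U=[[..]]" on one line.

L=[[1,0,0,0],[-1,1,0,0],[0,1,1,0],[0,-1,-2,1]] U=[[-3,-2,-1,3],[0,1,3,-2],[0,0,-2,1],[0,0,0,-3]]

  r1 -= -1·r0 → [0,1,3,-2]
  r2 -= 0·r0 → [0,1,1,-1]
  r3 -= 0·r0 → [0,-1,1,-3]
  r2 -= 1·r1 → [0,0,-2,1]
  r3 -= -1·r1 → [0,0,4,-5]
  r3 -= -2·r2 → [0,0,0,-3]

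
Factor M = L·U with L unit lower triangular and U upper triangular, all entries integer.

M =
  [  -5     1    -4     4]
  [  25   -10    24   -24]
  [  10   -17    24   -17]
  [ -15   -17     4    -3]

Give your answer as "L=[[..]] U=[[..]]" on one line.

L=[[1,0,0,0],[-5,1,0,0],[-2,3,1,0],[3,4,0,1]] U=[[-5,1,-4,4],[0,-5,4,-4],[0,0,4,3],[0,0,0,1]]

  R1 -= -5·R0 → [0,-5,4,-4]
  R2 -= -2·R0 → [0,-15,16,-9]
  R3 -= 3·R0 → [0,-20,16,-15]
  R2 -= 3·R1 → [0,0,4,3]
  R3 -= 4·R1 → [0,0,0,1]
  R3 -= 0·R2 → [0,0,0,1]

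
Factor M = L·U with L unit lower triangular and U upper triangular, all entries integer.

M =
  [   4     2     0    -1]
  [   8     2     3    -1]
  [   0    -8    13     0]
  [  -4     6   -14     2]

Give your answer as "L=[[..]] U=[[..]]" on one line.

  row1 -= 2·row0 → [0,-2,3,1]
  row2 -= 0·row0 → [0,-8,13,0]
  row3 -= -1·row0 → [0,8,-14,1]
  row2 -= 4·row1 → [0,0,1,-4]
  row3 -= -4·row1 → [0,0,-2,5]
  row3 -= -2·row2 → [0,0,0,-3]

L=[[1,0,0,0],[2,1,0,0],[0,4,1,0],[-1,-4,-2,1]] U=[[4,2,0,-1],[0,-2,3,1],[0,0,1,-4],[0,0,0,-3]]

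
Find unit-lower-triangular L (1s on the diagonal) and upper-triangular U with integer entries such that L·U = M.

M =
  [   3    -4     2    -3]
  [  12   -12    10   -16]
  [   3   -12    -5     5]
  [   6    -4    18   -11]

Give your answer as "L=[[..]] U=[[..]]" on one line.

  row1 -= 4·row0 → [0,4,2,-4]
  row2 -= 1·row0 → [0,-8,-7,8]
  row3 -= 2·row0 → [0,4,14,-5]
  row2 -= -2·row1 → [0,0,-3,0]
  row3 -= 1·row1 → [0,0,12,-1]
  row3 -= -4·row2 → [0,0,0,-1]

L=[[1,0,0,0],[4,1,0,0],[1,-2,1,0],[2,1,-4,1]] U=[[3,-4,2,-3],[0,4,2,-4],[0,0,-3,0],[0,0,0,-1]]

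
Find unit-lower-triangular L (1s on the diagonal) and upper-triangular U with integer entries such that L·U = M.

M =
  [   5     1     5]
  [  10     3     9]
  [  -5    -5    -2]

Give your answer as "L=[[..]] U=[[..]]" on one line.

  r1 -= 2·r0 → [0,1,-1]
  r2 -= -1·r0 → [0,-4,3]
  r2 -= -4·r1 → [0,0,-1]

L=[[1,0,0],[2,1,0],[-1,-4,1]] U=[[5,1,5],[0,1,-1],[0,0,-1]]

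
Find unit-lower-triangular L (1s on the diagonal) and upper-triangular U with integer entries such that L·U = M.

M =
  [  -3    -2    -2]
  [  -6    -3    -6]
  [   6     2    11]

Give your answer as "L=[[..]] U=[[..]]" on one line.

  R1 -= 2·R0 → [0,1,-2]
  R2 -= -2·R0 → [0,-2,7]
  R2 -= -2·R1 → [0,0,3]

L=[[1,0,0],[2,1,0],[-2,-2,1]] U=[[-3,-2,-2],[0,1,-2],[0,0,3]]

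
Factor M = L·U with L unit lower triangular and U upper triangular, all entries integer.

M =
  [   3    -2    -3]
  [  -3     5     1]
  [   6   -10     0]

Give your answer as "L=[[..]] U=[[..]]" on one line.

L=[[1,0,0],[-1,1,0],[2,-2,1]] U=[[3,-2,-3],[0,3,-2],[0,0,2]]

  row1 -= -1·row0 → [0,3,-2]
  row2 -= 2·row0 → [0,-6,6]
  row2 -= -2·row1 → [0,0,2]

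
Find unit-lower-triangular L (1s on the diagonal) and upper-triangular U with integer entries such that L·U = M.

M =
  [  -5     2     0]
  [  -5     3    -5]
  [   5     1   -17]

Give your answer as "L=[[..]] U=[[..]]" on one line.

  R1 -= 1·R0 → [0,1,-5]
  R2 -= -1·R0 → [0,3,-17]
  R2 -= 3·R1 → [0,0,-2]

L=[[1,0,0],[1,1,0],[-1,3,1]] U=[[-5,2,0],[0,1,-5],[0,0,-2]]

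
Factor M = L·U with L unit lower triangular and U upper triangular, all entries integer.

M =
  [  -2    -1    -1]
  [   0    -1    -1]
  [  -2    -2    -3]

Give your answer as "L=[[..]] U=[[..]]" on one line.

L=[[1,0,0],[0,1,0],[1,1,1]] U=[[-2,-1,-1],[0,-1,-1],[0,0,-1]]

  R1 -= 0·R0 → [0,-1,-1]
  R2 -= 1·R0 → [0,-1,-2]
  R2 -= 1·R1 → [0,0,-1]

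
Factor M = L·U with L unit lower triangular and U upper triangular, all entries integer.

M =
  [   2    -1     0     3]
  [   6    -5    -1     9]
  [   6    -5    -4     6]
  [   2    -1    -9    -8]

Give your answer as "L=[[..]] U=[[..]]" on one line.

L=[[1,0,0,0],[3,1,0,0],[3,1,1,0],[1,0,3,1]] U=[[2,-1,0,3],[0,-2,-1,0],[0,0,-3,-3],[0,0,0,-2]]

  R1 -= 3·R0 → [0,-2,-1,0]
  R2 -= 3·R0 → [0,-2,-4,-3]
  R3 -= 1·R0 → [0,0,-9,-11]
  R2 -= 1·R1 → [0,0,-3,-3]
  R3 -= 0·R1 → [0,0,-9,-11]
  R3 -= 3·R2 → [0,0,0,-2]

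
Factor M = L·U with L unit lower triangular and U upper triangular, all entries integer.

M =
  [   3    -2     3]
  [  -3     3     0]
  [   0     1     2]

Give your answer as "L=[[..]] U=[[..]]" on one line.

  row1 -= -1·row0 → [0,1,3]
  row2 -= 0·row0 → [0,1,2]
  row2 -= 1·row1 → [0,0,-1]

L=[[1,0,0],[-1,1,0],[0,1,1]] U=[[3,-2,3],[0,1,3],[0,0,-1]]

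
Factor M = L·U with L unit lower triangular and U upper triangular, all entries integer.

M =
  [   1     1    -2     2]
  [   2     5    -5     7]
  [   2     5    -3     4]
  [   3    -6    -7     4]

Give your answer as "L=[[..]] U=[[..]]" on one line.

  r1 -= 2·r0 → [0,3,-1,3]
  r2 -= 2·r0 → [0,3,1,0]
  r3 -= 3·r0 → [0,-9,-1,-2]
  r2 -= 1·r1 → [0,0,2,-3]
  r3 -= -3·r1 → [0,0,-4,7]
  r3 -= -2·r2 → [0,0,0,1]

L=[[1,0,0,0],[2,1,0,0],[2,1,1,0],[3,-3,-2,1]] U=[[1,1,-2,2],[0,3,-1,3],[0,0,2,-3],[0,0,0,1]]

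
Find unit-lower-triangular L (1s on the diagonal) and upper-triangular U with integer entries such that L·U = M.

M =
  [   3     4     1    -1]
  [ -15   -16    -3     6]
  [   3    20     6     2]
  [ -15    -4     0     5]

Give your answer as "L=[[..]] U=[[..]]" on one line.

  r1 -= -5·r0 → [0,4,2,1]
  r2 -= 1·r0 → [0,16,5,3]
  r3 -= -5·r0 → [0,16,5,0]
  r2 -= 4·r1 → [0,0,-3,-1]
  r3 -= 4·r1 → [0,0,-3,-4]
  r3 -= 1·r2 → [0,0,0,-3]

L=[[1,0,0,0],[-5,1,0,0],[1,4,1,0],[-5,4,1,1]] U=[[3,4,1,-1],[0,4,2,1],[0,0,-3,-1],[0,0,0,-3]]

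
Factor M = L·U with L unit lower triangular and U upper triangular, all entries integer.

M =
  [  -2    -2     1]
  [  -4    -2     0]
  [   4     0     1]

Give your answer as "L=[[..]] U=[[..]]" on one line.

  R1 -= 2·R0 → [0,2,-2]
  R2 -= -2·R0 → [0,-4,3]
  R2 -= -2·R1 → [0,0,-1]

L=[[1,0,0],[2,1,0],[-2,-2,1]] U=[[-2,-2,1],[0,2,-2],[0,0,-1]]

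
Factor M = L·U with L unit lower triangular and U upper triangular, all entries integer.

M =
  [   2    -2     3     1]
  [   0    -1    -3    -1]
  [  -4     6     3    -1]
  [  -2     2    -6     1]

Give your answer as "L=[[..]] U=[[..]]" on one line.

  r1 -= 0·r0 → [0,-1,-3,-1]
  r2 -= -2·r0 → [0,2,9,1]
  r3 -= -1·r0 → [0,0,-3,2]
  r2 -= -2·r1 → [0,0,3,-1]
  r3 -= 0·r1 → [0,0,-3,2]
  r3 -= -1·r2 → [0,0,0,1]

L=[[1,0,0,0],[0,1,0,0],[-2,-2,1,0],[-1,0,-1,1]] U=[[2,-2,3,1],[0,-1,-3,-1],[0,0,3,-1],[0,0,0,1]]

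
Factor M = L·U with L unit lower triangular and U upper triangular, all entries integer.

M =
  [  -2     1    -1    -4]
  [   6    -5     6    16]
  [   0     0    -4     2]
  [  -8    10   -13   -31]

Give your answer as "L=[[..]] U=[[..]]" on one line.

  r1 -= -3·r0 → [0,-2,3,4]
  r2 -= 0·r0 → [0,0,-4,2]
  r3 -= 4·r0 → [0,6,-9,-15]
  r2 -= 0·r1 → [0,0,-4,2]
  r3 -= -3·r1 → [0,0,0,-3]
  r3 -= 0·r2 → [0,0,0,-3]

L=[[1,0,0,0],[-3,1,0,0],[0,0,1,0],[4,-3,0,1]] U=[[-2,1,-1,-4],[0,-2,3,4],[0,0,-4,2],[0,0,0,-3]]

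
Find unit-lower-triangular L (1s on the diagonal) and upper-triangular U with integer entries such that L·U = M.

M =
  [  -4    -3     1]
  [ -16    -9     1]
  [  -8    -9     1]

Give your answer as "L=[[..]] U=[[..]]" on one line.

L=[[1,0,0],[4,1,0],[2,-1,1]] U=[[-4,-3,1],[0,3,-3],[0,0,-4]]

  row1 -= 4·row0 → [0,3,-3]
  row2 -= 2·row0 → [0,-3,-1]
  row2 -= -1·row1 → [0,0,-4]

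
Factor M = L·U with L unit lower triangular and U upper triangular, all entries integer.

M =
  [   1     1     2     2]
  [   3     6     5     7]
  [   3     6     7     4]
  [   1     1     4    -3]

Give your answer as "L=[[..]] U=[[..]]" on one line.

  R1 -= 3·R0 → [0,3,-1,1]
  R2 -= 3·R0 → [0,3,1,-2]
  R3 -= 1·R0 → [0,0,2,-5]
  R2 -= 1·R1 → [0,0,2,-3]
  R3 -= 0·R1 → [0,0,2,-5]
  R3 -= 1·R2 → [0,0,0,-2]

L=[[1,0,0,0],[3,1,0,0],[3,1,1,0],[1,0,1,1]] U=[[1,1,2,2],[0,3,-1,1],[0,0,2,-3],[0,0,0,-2]]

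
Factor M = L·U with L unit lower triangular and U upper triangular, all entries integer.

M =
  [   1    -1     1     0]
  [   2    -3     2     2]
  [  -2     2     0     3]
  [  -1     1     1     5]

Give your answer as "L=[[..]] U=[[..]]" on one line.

L=[[1,0,0,0],[2,1,0,0],[-2,0,1,0],[-1,0,1,1]] U=[[1,-1,1,0],[0,-1,0,2],[0,0,2,3],[0,0,0,2]]

  row1 -= 2·row0 → [0,-1,0,2]
  row2 -= -2·row0 → [0,0,2,3]
  row3 -= -1·row0 → [0,0,2,5]
  row2 -= 0·row1 → [0,0,2,3]
  row3 -= 0·row1 → [0,0,2,5]
  row3 -= 1·row2 → [0,0,0,2]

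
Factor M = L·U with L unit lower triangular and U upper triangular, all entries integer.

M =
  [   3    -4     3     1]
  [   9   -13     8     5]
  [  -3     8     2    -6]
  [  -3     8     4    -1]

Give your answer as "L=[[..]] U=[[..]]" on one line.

L=[[1,0,0,0],[3,1,0,0],[-1,-4,1,0],[-1,-4,3,1]] U=[[3,-4,3,1],[0,-1,-1,2],[0,0,1,3],[0,0,0,-1]]

  R1 -= 3·R0 → [0,-1,-1,2]
  R2 -= -1·R0 → [0,4,5,-5]
  R3 -= -1·R0 → [0,4,7,0]
  R2 -= -4·R1 → [0,0,1,3]
  R3 -= -4·R1 → [0,0,3,8]
  R3 -= 3·R2 → [0,0,0,-1]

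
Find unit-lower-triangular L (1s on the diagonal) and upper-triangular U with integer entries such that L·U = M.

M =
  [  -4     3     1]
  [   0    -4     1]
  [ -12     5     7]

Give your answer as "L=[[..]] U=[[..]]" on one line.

  R1 -= 0·R0 → [0,-4,1]
  R2 -= 3·R0 → [0,-4,4]
  R2 -= 1·R1 → [0,0,3]

L=[[1,0,0],[0,1,0],[3,1,1]] U=[[-4,3,1],[0,-4,1],[0,0,3]]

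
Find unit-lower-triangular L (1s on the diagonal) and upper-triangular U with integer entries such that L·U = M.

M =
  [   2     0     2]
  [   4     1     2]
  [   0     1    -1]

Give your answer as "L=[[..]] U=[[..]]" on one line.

L=[[1,0,0],[2,1,0],[0,1,1]] U=[[2,0,2],[0,1,-2],[0,0,1]]

  row1 -= 2·row0 → [0,1,-2]
  row2 -= 0·row0 → [0,1,-1]
  row2 -= 1·row1 → [0,0,1]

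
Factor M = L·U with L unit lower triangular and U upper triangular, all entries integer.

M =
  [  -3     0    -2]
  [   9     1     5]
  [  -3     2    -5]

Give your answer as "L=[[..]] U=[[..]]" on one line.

L=[[1,0,0],[-3,1,0],[1,2,1]] U=[[-3,0,-2],[0,1,-1],[0,0,-1]]

  r1 -= -3·r0 → [0,1,-1]
  r2 -= 1·r0 → [0,2,-3]
  r2 -= 2·r1 → [0,0,-1]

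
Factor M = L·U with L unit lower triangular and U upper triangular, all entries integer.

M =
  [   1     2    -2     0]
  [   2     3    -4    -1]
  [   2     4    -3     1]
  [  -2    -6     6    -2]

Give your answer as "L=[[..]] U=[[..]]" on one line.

  R1 -= 2·R0 → [0,-1,0,-1]
  R2 -= 2·R0 → [0,0,1,1]
  R3 -= -2·R0 → [0,-2,2,-2]
  R2 -= 0·R1 → [0,0,1,1]
  R3 -= 2·R1 → [0,0,2,0]
  R3 -= 2·R2 → [0,0,0,-2]

L=[[1,0,0,0],[2,1,0,0],[2,0,1,0],[-2,2,2,1]] U=[[1,2,-2,0],[0,-1,0,-1],[0,0,1,1],[0,0,0,-2]]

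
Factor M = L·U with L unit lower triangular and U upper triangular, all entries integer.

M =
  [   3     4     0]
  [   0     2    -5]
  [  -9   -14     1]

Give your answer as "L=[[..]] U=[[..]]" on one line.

  R1 -= 0·R0 → [0,2,-5]
  R2 -= -3·R0 → [0,-2,1]
  R2 -= -1·R1 → [0,0,-4]

L=[[1,0,0],[0,1,0],[-3,-1,1]] U=[[3,4,0],[0,2,-5],[0,0,-4]]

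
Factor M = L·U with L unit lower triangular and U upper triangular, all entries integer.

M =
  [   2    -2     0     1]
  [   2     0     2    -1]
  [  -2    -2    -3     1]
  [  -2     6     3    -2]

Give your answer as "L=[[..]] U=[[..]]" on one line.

  r1 -= 1·r0 → [0,2,2,-2]
  r2 -= -1·r0 → [0,-4,-3,2]
  r3 -= -1·r0 → [0,4,3,-1]
  r2 -= -2·r1 → [0,0,1,-2]
  r3 -= 2·r1 → [0,0,-1,3]
  r3 -= -1·r2 → [0,0,0,1]

L=[[1,0,0,0],[1,1,0,0],[-1,-2,1,0],[-1,2,-1,1]] U=[[2,-2,0,1],[0,2,2,-2],[0,0,1,-2],[0,0,0,1]]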